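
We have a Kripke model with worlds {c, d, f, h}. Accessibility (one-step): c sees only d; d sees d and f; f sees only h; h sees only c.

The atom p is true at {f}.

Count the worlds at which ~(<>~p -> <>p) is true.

c: <>~p -> <>p is F. ✓
d: <>~p -> <>p is T. ✗
f: <>~p -> <>p is F. ✓
h: <>~p -> <>p is F. ✓
Satisfying worlds: {c, f, h}.

3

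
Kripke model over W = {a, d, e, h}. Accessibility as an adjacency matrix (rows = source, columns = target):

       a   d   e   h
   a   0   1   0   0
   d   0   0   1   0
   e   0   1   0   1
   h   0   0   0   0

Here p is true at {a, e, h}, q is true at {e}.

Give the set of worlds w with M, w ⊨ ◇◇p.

a: successors {d}; ◇p there: d:T. ✓
d: successors {e}; ◇p there: e:T. ✓
e: successors {d, h}; ◇p there: d:T, h:F. ✓
h: no successors, so ◇◇p fails. ✗

{a, d, e}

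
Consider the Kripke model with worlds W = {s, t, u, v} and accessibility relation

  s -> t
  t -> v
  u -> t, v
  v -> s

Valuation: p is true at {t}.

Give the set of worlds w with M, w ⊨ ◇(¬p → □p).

{s, u, v}

s: successors {t}; ¬p → □p there: t:T. ✓
t: successors {v}; ¬p → □p there: v:F. ✗
u: successors {t, v}; ¬p → □p there: t:T, v:F. ✓
v: successors {s}; ¬p → □p there: s:T. ✓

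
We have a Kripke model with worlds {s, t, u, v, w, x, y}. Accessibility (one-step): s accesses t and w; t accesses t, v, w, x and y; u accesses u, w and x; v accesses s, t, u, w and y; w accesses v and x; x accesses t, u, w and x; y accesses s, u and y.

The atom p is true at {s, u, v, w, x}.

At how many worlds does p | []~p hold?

5

s: p is T, []~p is F. ✓
t: p is F, []~p is F. ✗
u: p is T, []~p is F. ✓
v: p is T, []~p is F. ✓
w: p is T, []~p is F. ✓
x: p is T, []~p is F. ✓
y: p is F, []~p is F. ✗
Satisfying worlds: {s, u, v, w, x}.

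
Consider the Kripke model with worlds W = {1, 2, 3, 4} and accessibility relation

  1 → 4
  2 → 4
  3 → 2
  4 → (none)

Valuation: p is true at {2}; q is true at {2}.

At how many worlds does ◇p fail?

3

1: successors {4}; p there: 4:F. ✗
2: successors {4}; p there: 4:F. ✗
3: successors {2}; p there: 2:T. ✓
4: no successors, so ◇p fails. ✗
Satisfying worlds: {3}.
So ◇p fails at the other 3 worlds.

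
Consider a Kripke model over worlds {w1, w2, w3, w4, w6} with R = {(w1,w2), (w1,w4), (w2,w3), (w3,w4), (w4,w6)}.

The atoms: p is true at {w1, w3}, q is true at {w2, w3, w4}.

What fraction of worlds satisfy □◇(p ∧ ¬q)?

w1: successors {w2, w4}; ◇(p ∧ ¬q) there: w2:F, w4:F. ✗
w2: successors {w3}; ◇(p ∧ ¬q) there: w3:F. ✗
w3: successors {w4}; ◇(p ∧ ¬q) there: w4:F. ✗
w4: successors {w6}; ◇(p ∧ ¬q) there: w6:F. ✗
w6: no successors, so □◇(p ∧ ¬q) holds vacuously. ✓
That's 1 of 5 worlds, so 1/5.

1/5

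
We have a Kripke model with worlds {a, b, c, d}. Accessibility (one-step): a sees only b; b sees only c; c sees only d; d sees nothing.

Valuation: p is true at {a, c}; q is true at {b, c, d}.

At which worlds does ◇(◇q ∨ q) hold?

a: successors {b}; ◇q ∨ q there: b:T. ✓
b: successors {c}; ◇q ∨ q there: c:T. ✓
c: successors {d}; ◇q ∨ q there: d:T. ✓
d: no successors, so ◇(◇q ∨ q) fails. ✗

{a, b, c}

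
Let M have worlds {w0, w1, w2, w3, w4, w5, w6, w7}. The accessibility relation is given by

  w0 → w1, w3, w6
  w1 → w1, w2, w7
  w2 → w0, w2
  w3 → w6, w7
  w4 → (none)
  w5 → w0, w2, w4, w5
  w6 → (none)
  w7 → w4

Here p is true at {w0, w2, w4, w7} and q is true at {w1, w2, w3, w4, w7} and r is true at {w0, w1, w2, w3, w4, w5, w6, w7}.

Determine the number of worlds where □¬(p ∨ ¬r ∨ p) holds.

w0: successors {w1, w3, w6}; ¬(p ∨ ¬r ∨ p) there: w1:T, w3:T, w6:T. ✓
w1: successors {w1, w2, w7}; ¬(p ∨ ¬r ∨ p) there: w1:T, w2:F, w7:F. ✗
w2: successors {w0, w2}; ¬(p ∨ ¬r ∨ p) there: w0:F, w2:F. ✗
w3: successors {w6, w7}; ¬(p ∨ ¬r ∨ p) there: w6:T, w7:F. ✗
w4: no successors, so □¬(p ∨ ¬r ∨ p) holds vacuously. ✓
w5: successors {w0, w2, w4, w5}; ¬(p ∨ ¬r ∨ p) there: w0:F, w2:F, w4:F, w5:T. ✗
w6: no successors, so □¬(p ∨ ¬r ∨ p) holds vacuously. ✓
w7: successors {w4}; ¬(p ∨ ¬r ∨ p) there: w4:F. ✗
Satisfying worlds: {w0, w4, w6}.

3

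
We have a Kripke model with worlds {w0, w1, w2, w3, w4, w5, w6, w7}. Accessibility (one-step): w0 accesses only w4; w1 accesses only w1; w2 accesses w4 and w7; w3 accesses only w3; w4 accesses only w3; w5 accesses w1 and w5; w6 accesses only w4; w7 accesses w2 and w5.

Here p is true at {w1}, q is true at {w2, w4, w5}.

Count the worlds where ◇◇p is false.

5

w0: successors {w4}; ◇p there: w4:F. ✗
w1: successors {w1}; ◇p there: w1:T. ✓
w2: successors {w4, w7}; ◇p there: w4:F, w7:F. ✗
w3: successors {w3}; ◇p there: w3:F. ✗
w4: successors {w3}; ◇p there: w3:F. ✗
w5: successors {w1, w5}; ◇p there: w1:T, w5:T. ✓
w6: successors {w4}; ◇p there: w4:F. ✗
w7: successors {w2, w5}; ◇p there: w2:F, w5:T. ✓
Satisfying worlds: {w1, w5, w7}.
So ◇◇p fails at the other 5 worlds.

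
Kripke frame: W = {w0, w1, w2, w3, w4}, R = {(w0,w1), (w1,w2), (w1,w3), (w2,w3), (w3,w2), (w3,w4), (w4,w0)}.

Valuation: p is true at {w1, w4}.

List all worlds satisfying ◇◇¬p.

{w0, w1, w2, w3}

w0: successors {w1}; ◇¬p there: w1:T. ✓
w1: successors {w2, w3}; ◇¬p there: w2:T, w3:T. ✓
w2: successors {w3}; ◇¬p there: w3:T. ✓
w3: successors {w2, w4}; ◇¬p there: w2:T, w4:T. ✓
w4: successors {w0}; ◇¬p there: w0:F. ✗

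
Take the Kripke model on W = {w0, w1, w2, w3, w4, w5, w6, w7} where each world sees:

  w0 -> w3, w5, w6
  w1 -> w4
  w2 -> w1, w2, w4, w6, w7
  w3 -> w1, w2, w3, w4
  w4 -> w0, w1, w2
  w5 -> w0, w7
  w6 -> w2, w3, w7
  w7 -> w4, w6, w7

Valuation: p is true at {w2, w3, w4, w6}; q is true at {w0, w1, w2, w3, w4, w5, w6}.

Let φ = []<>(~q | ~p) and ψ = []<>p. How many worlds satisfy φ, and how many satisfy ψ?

5 and 7

For []<>(~q | ~p):
w0: successors {w3, w5, w6}; <>(~q | ~p) there: w3:T, w5:T, w6:T. ✓
w1: successors {w4}; <>(~q | ~p) there: w4:T. ✓
w2: successors {w1, w2, w4, w6, w7}; <>(~q | ~p) there: w1:F, w2:T, w4:T, w6:T, w7:T. ✗
w3: successors {w1, w2, w3, w4}; <>(~q | ~p) there: w1:F, w2:T, w3:T, w4:T. ✗
w4: successors {w0, w1, w2}; <>(~q | ~p) there: w0:T, w1:F, w2:T. ✗
w5: successors {w0, w7}; <>(~q | ~p) there: w0:T, w7:T. ✓
w6: successors {w2, w3, w7}; <>(~q | ~p) there: w2:T, w3:T, w7:T. ✓
w7: successors {w4, w6, w7}; <>(~q | ~p) there: w4:T, w6:T, w7:T. ✓
— 5 worlds.
For []<>p:
w0: successors {w3, w5, w6}; <>p there: w3:T, w5:F, w6:T. ✗
w1: successors {w4}; <>p there: w4:T. ✓
w2: successors {w1, w2, w4, w6, w7}; <>p there: w1:T, w2:T, w4:T, w6:T, w7:T. ✓
w3: successors {w1, w2, w3, w4}; <>p there: w1:T, w2:T, w3:T, w4:T. ✓
w4: successors {w0, w1, w2}; <>p there: w0:T, w1:T, w2:T. ✓
w5: successors {w0, w7}; <>p there: w0:T, w7:T. ✓
w6: successors {w2, w3, w7}; <>p there: w2:T, w3:T, w7:T. ✓
w7: successors {w4, w6, w7}; <>p there: w4:T, w6:T, w7:T. ✓
— 7 worlds.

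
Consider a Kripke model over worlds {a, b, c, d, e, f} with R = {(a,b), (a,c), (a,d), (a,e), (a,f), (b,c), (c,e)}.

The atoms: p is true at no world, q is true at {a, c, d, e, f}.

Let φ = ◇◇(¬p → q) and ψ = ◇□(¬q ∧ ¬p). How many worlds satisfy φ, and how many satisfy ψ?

2 and 2

For ◇◇(¬p → q):
a: successors {b, c, d, e, f}; ◇(¬p → q) there: b:T, c:T, d:F, e:F, f:F. ✓
b: successors {c}; ◇(¬p → q) there: c:T. ✓
c: successors {e}; ◇(¬p → q) there: e:F. ✗
d: no successors, so ◇◇(¬p → q) fails. ✗
e: no successors, so ◇◇(¬p → q) fails. ✗
f: no successors, so ◇◇(¬p → q) fails. ✗
— 2 worlds.
For ◇□(¬q ∧ ¬p):
a: successors {b, c, d, e, f}; □(¬q ∧ ¬p) there: b:F, c:F, d:T, e:T, f:T. ✓
b: successors {c}; □(¬q ∧ ¬p) there: c:F. ✗
c: successors {e}; □(¬q ∧ ¬p) there: e:T. ✓
d: no successors, so ◇□(¬q ∧ ¬p) fails. ✗
e: no successors, so ◇□(¬q ∧ ¬p) fails. ✗
f: no successors, so ◇□(¬q ∧ ¬p) fails. ✗
— 2 worlds.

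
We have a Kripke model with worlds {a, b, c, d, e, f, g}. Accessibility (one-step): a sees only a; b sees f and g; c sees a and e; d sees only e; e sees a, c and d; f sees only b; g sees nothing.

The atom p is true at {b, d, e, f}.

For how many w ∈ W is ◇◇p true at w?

a: successors {a}; ◇p there: a:F. ✗
b: successors {f, g}; ◇p there: f:T, g:F. ✓
c: successors {a, e}; ◇p there: a:F, e:T. ✓
d: successors {e}; ◇p there: e:T. ✓
e: successors {a, c, d}; ◇p there: a:F, c:T, d:T. ✓
f: successors {b}; ◇p there: b:T. ✓
g: no successors, so ◇◇p fails. ✗
Satisfying worlds: {b, c, d, e, f}.

5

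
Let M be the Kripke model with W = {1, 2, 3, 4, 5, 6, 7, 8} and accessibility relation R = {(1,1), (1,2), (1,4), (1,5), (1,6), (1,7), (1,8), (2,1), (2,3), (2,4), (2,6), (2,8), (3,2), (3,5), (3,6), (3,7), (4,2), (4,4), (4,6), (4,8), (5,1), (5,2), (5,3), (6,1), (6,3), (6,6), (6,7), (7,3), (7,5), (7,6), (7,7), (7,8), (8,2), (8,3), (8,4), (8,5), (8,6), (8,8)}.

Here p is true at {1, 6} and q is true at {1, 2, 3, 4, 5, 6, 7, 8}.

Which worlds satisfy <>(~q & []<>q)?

∅

1: successors {1, 2, 4, 5, 6, 7, 8}; ~q & []<>q there: 1:F, 2:F, 4:F, 5:F, 6:F, 7:F, 8:F. ✗
2: successors {1, 3, 4, 6, 8}; ~q & []<>q there: 1:F, 3:F, 4:F, 6:F, 8:F. ✗
3: successors {2, 5, 6, 7}; ~q & []<>q there: 2:F, 5:F, 6:F, 7:F. ✗
4: successors {2, 4, 6, 8}; ~q & []<>q there: 2:F, 4:F, 6:F, 8:F. ✗
5: successors {1, 2, 3}; ~q & []<>q there: 1:F, 2:F, 3:F. ✗
6: successors {1, 3, 6, 7}; ~q & []<>q there: 1:F, 3:F, 6:F, 7:F. ✗
7: successors {3, 5, 6, 7, 8}; ~q & []<>q there: 3:F, 5:F, 6:F, 7:F, 8:F. ✗
8: successors {2, 3, 4, 5, 6, 8}; ~q & []<>q there: 2:F, 3:F, 4:F, 5:F, 6:F, 8:F. ✗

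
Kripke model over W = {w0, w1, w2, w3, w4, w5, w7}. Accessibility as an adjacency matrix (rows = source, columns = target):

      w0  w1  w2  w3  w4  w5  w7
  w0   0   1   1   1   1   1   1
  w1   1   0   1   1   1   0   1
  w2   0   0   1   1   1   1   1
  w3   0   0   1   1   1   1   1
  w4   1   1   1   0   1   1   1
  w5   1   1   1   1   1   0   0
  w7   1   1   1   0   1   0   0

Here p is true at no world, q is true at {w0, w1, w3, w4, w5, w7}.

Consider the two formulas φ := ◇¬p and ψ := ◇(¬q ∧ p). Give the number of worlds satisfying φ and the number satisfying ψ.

For ◇¬p:
w0: successors {w1, w2, w3, w4, w5, w7}; ¬p there: w1:T, w2:T, w3:T, w4:T, w5:T, w7:T. ✓
w1: successors {w0, w2, w3, w4, w7}; ¬p there: w0:T, w2:T, w3:T, w4:T, w7:T. ✓
w2: successors {w2, w3, w4, w5, w7}; ¬p there: w2:T, w3:T, w4:T, w5:T, w7:T. ✓
w3: successors {w2, w3, w4, w5, w7}; ¬p there: w2:T, w3:T, w4:T, w5:T, w7:T. ✓
w4: successors {w0, w1, w2, w4, w5, w7}; ¬p there: w0:T, w1:T, w2:T, w4:T, w5:T, w7:T. ✓
w5: successors {w0, w1, w2, w3, w4}; ¬p there: w0:T, w1:T, w2:T, w3:T, w4:T. ✓
w7: successors {w0, w1, w2, w4}; ¬p there: w0:T, w1:T, w2:T, w4:T. ✓
— 7 worlds.
For ◇(¬q ∧ p):
w0: successors {w1, w2, w3, w4, w5, w7}; ¬q ∧ p there: w1:F, w2:F, w3:F, w4:F, w5:F, w7:F. ✗
w1: successors {w0, w2, w3, w4, w7}; ¬q ∧ p there: w0:F, w2:F, w3:F, w4:F, w7:F. ✗
w2: successors {w2, w3, w4, w5, w7}; ¬q ∧ p there: w2:F, w3:F, w4:F, w5:F, w7:F. ✗
w3: successors {w2, w3, w4, w5, w7}; ¬q ∧ p there: w2:F, w3:F, w4:F, w5:F, w7:F. ✗
w4: successors {w0, w1, w2, w4, w5, w7}; ¬q ∧ p there: w0:F, w1:F, w2:F, w4:F, w5:F, w7:F. ✗
w5: successors {w0, w1, w2, w3, w4}; ¬q ∧ p there: w0:F, w1:F, w2:F, w3:F, w4:F. ✗
w7: successors {w0, w1, w2, w4}; ¬q ∧ p there: w0:F, w1:F, w2:F, w4:F. ✗
— 0 worlds.

7 and 0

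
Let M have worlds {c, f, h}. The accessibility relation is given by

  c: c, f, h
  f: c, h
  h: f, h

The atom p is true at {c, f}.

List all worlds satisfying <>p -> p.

{c, f}

c: <>p is T, p is T. ✓
f: <>p is T, p is T. ✓
h: <>p is T, p is F. ✗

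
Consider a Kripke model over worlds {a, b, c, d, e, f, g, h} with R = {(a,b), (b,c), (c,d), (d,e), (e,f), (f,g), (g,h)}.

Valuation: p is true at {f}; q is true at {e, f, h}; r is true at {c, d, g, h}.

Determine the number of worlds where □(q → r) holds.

a: successors {b}; q → r there: b:T. ✓
b: successors {c}; q → r there: c:T. ✓
c: successors {d}; q → r there: d:T. ✓
d: successors {e}; q → r there: e:F. ✗
e: successors {f}; q → r there: f:F. ✗
f: successors {g}; q → r there: g:T. ✓
g: successors {h}; q → r there: h:T. ✓
h: no successors, so □(q → r) holds vacuously. ✓
Satisfying worlds: {a, b, c, f, g, h}.

6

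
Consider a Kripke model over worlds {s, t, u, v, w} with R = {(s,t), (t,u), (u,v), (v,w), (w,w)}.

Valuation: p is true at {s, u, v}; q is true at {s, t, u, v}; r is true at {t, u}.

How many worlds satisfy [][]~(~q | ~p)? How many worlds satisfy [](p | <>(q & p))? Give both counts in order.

2 and 3

For [][]~(~q | ~p):
s: successors {t}; []~(~q | ~p) there: t:T. ✓
t: successors {u}; []~(~q | ~p) there: u:T. ✓
u: successors {v}; []~(~q | ~p) there: v:F. ✗
v: successors {w}; []~(~q | ~p) there: w:F. ✗
w: successors {w}; []~(~q | ~p) there: w:F. ✗
— 2 worlds.
For [](p | <>(q & p)):
s: successors {t}; p | <>(q & p) there: t:T. ✓
t: successors {u}; p | <>(q & p) there: u:T. ✓
u: successors {v}; p | <>(q & p) there: v:T. ✓
v: successors {w}; p | <>(q & p) there: w:F. ✗
w: successors {w}; p | <>(q & p) there: w:F. ✗
— 3 worlds.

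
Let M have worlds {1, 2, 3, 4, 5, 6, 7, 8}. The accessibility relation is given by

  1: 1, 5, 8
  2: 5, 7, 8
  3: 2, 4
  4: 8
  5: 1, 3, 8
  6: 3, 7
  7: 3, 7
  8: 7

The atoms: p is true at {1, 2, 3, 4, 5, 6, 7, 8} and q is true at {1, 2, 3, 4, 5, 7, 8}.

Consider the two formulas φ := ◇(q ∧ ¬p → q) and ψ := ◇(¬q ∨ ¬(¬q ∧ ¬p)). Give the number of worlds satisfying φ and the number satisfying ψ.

8 and 8

For ◇(q ∧ ¬p → q):
1: successors {1, 5, 8}; q ∧ ¬p → q there: 1:T, 5:T, 8:T. ✓
2: successors {5, 7, 8}; q ∧ ¬p → q there: 5:T, 7:T, 8:T. ✓
3: successors {2, 4}; q ∧ ¬p → q there: 2:T, 4:T. ✓
4: successors {8}; q ∧ ¬p → q there: 8:T. ✓
5: successors {1, 3, 8}; q ∧ ¬p → q there: 1:T, 3:T, 8:T. ✓
6: successors {3, 7}; q ∧ ¬p → q there: 3:T, 7:T. ✓
7: successors {3, 7}; q ∧ ¬p → q there: 3:T, 7:T. ✓
8: successors {7}; q ∧ ¬p → q there: 7:T. ✓
— 8 worlds.
For ◇(¬q ∨ ¬(¬q ∧ ¬p)):
1: successors {1, 5, 8}; ¬q ∨ ¬(¬q ∧ ¬p) there: 1:T, 5:T, 8:T. ✓
2: successors {5, 7, 8}; ¬q ∨ ¬(¬q ∧ ¬p) there: 5:T, 7:T, 8:T. ✓
3: successors {2, 4}; ¬q ∨ ¬(¬q ∧ ¬p) there: 2:T, 4:T. ✓
4: successors {8}; ¬q ∨ ¬(¬q ∧ ¬p) there: 8:T. ✓
5: successors {1, 3, 8}; ¬q ∨ ¬(¬q ∧ ¬p) there: 1:T, 3:T, 8:T. ✓
6: successors {3, 7}; ¬q ∨ ¬(¬q ∧ ¬p) there: 3:T, 7:T. ✓
7: successors {3, 7}; ¬q ∨ ¬(¬q ∧ ¬p) there: 3:T, 7:T. ✓
8: successors {7}; ¬q ∨ ¬(¬q ∧ ¬p) there: 7:T. ✓
— 8 worlds.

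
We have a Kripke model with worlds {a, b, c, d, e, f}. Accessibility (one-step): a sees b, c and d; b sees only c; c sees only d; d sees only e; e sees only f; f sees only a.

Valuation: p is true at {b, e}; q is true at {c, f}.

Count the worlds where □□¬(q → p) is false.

5

a: successors {b, c, d}; □¬(q → p) there: b:T, c:F, d:F. ✗
b: successors {c}; □¬(q → p) there: c:F. ✗
c: successors {d}; □¬(q → p) there: d:F. ✗
d: successors {e}; □¬(q → p) there: e:T. ✓
e: successors {f}; □¬(q → p) there: f:F. ✗
f: successors {a}; □¬(q → p) there: a:F. ✗
Satisfying worlds: {d}.
So □□¬(q → p) fails at the other 5 worlds.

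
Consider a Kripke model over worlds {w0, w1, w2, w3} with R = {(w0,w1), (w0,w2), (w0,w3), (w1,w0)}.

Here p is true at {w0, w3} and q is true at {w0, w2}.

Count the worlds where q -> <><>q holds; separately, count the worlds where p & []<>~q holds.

3 and 1

For q -> <><>q:
w0: q is T, <><>q is T. ✓
w1: q is F, <><>q is T. ✓
w2: q is T, <><>q is F. ✗
w3: q is F, <><>q is F. ✓
— 3 worlds.
For p & []<>~q:
w0: p is T, []<>~q is F. ✗
w1: p is F, []<>~q is T. ✗
w2: p is F, []<>~q is T. ✗
w3: p is T, []<>~q is T. ✓
— 1 world.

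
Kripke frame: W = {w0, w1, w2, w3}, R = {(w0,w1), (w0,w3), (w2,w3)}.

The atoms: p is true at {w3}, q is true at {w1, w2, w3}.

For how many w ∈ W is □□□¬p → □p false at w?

w0: □□□¬p is T, □p is F. ✗
w1: □□□¬p is T, □p is T. ✓
w2: □□□¬p is T, □p is T. ✓
w3: □□□¬p is T, □p is T. ✓
Satisfying worlds: {w1, w2, w3}.
So □□□¬p → □p fails at the other 1 world.

1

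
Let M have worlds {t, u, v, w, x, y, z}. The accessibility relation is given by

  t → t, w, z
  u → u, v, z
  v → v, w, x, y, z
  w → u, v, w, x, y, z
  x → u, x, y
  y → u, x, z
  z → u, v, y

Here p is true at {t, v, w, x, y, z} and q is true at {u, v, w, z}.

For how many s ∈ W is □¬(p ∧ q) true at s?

t: successors {t, w, z}; ¬(p ∧ q) there: t:T, w:F, z:F. ✗
u: successors {u, v, z}; ¬(p ∧ q) there: u:T, v:F, z:F. ✗
v: successors {v, w, x, y, z}; ¬(p ∧ q) there: v:F, w:F, x:T, y:T, z:F. ✗
w: successors {u, v, w, x, y, z}; ¬(p ∧ q) there: u:T, v:F, w:F, x:T, y:T, z:F. ✗
x: successors {u, x, y}; ¬(p ∧ q) there: u:T, x:T, y:T. ✓
y: successors {u, x, z}; ¬(p ∧ q) there: u:T, x:T, z:F. ✗
z: successors {u, v, y}; ¬(p ∧ q) there: u:T, v:F, y:T. ✗
Satisfying worlds: {x}.

1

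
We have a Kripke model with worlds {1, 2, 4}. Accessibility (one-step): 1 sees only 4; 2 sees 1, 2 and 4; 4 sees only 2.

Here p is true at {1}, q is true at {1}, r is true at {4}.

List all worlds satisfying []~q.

1: successors {4}; ~q there: 4:T. ✓
2: successors {1, 2, 4}; ~q there: 1:F, 2:T, 4:T. ✗
4: successors {2}; ~q there: 2:T. ✓

{1, 4}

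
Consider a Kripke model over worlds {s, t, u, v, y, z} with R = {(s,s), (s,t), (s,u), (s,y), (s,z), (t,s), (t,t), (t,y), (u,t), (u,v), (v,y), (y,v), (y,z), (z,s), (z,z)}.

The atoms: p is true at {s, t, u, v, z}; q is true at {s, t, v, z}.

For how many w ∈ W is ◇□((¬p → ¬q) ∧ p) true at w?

s: successors {s, t, u, y, z}; □((¬p → ¬q) ∧ p) there: s:F, t:F, u:T, y:T, z:T. ✓
t: successors {s, t, y}; □((¬p → ¬q) ∧ p) there: s:F, t:F, y:T. ✓
u: successors {t, v}; □((¬p → ¬q) ∧ p) there: t:F, v:F. ✗
v: successors {y}; □((¬p → ¬q) ∧ p) there: y:T. ✓
y: successors {v, z}; □((¬p → ¬q) ∧ p) there: v:F, z:T. ✓
z: successors {s, z}; □((¬p → ¬q) ∧ p) there: s:F, z:T. ✓
Satisfying worlds: {s, t, v, y, z}.

5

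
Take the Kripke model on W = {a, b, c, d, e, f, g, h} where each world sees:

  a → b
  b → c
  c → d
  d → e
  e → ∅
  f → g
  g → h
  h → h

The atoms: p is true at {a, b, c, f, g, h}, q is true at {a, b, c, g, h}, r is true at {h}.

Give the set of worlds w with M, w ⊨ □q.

a: successors {b}; q there: b:T. ✓
b: successors {c}; q there: c:T. ✓
c: successors {d}; q there: d:F. ✗
d: successors {e}; q there: e:F. ✗
e: no successors, so □q holds vacuously. ✓
f: successors {g}; q there: g:T. ✓
g: successors {h}; q there: h:T. ✓
h: successors {h}; q there: h:T. ✓

{a, b, e, f, g, h}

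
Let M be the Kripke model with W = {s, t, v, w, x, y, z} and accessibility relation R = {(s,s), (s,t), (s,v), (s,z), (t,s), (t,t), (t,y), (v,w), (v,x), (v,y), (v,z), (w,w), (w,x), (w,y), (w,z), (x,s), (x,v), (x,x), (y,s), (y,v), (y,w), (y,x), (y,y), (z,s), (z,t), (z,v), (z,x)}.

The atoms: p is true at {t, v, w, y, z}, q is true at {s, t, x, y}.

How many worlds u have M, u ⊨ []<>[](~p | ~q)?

2

s: successors {s, t, v, z}; <>[](~p | ~q) there: s:F, t:F, v:T, z:T. ✗
t: successors {s, t, y}; <>[](~p | ~q) there: s:F, t:F, y:T. ✗
v: successors {w, x, y, z}; <>[](~p | ~q) there: w:T, x:T, y:T, z:T. ✓
w: successors {w, x, y, z}; <>[](~p | ~q) there: w:T, x:T, y:T, z:T. ✓
x: successors {s, v, x}; <>[](~p | ~q) there: s:F, v:T, x:T. ✗
y: successors {s, v, w, x, y}; <>[](~p | ~q) there: s:F, v:T, w:T, x:T, y:T. ✗
z: successors {s, t, v, x}; <>[](~p | ~q) there: s:F, t:F, v:T, x:T. ✗
Satisfying worlds: {v, w}.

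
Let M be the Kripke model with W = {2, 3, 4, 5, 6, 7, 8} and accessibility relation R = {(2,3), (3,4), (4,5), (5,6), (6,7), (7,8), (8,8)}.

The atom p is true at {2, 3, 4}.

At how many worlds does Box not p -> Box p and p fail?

2: Box not p is F, Box p and p is T. ✓
3: Box not p is F, Box p and p is T. ✓
4: Box not p is T, Box p and p is F. ✗
5: Box not p is T, Box p and p is F. ✗
6: Box not p is T, Box p and p is F. ✗
7: Box not p is T, Box p and p is F. ✗
8: Box not p is T, Box p and p is F. ✗
Satisfying worlds: {2, 3}.
So Box not p -> Box p and p fails at the other 5 worlds.

5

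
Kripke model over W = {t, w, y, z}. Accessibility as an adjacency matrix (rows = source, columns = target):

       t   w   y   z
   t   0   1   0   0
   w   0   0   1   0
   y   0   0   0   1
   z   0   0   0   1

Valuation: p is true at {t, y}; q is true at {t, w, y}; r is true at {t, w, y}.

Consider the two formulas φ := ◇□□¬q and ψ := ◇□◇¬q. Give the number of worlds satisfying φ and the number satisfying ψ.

For ◇□□¬q:
t: successors {w}; □□¬q there: w:T. ✓
w: successors {y}; □□¬q there: y:T. ✓
y: successors {z}; □□¬q there: z:T. ✓
z: successors {z}; □□¬q there: z:T. ✓
— 4 worlds.
For ◇□◇¬q:
t: successors {w}; □◇¬q there: w:T. ✓
w: successors {y}; □◇¬q there: y:T. ✓
y: successors {z}; □◇¬q there: z:T. ✓
z: successors {z}; □◇¬q there: z:T. ✓
— 4 worlds.

4 and 4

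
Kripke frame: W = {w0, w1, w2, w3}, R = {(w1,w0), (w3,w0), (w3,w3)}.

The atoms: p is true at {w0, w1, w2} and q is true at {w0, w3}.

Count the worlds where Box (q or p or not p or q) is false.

w0: no successors, so Box (q or p or not p or q) holds vacuously. ✓
w1: successors {w0}; q or p or not p or q there: w0:T. ✓
w2: no successors, so Box (q or p or not p or q) holds vacuously. ✓
w3: successors {w0, w3}; q or p or not p or q there: w0:T, w3:T. ✓
Satisfying worlds: {w0, w1, w2, w3}.
So Box (q or p or not p or q) fails at the other 0 worlds.

0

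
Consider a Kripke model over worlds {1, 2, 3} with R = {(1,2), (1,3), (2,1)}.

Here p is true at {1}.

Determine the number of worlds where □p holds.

1: successors {2, 3}; p there: 2:F, 3:F. ✗
2: successors {1}; p there: 1:T. ✓
3: no successors, so □p holds vacuously. ✓
Satisfying worlds: {2, 3}.

2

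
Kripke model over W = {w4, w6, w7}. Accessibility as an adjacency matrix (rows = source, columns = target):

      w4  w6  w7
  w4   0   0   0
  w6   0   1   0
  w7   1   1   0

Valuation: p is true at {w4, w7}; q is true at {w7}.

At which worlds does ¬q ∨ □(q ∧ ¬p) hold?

w4: ¬q is T, □(q ∧ ¬p) is T. ✓
w6: ¬q is T, □(q ∧ ¬p) is F. ✓
w7: ¬q is F, □(q ∧ ¬p) is F. ✗

{w4, w6}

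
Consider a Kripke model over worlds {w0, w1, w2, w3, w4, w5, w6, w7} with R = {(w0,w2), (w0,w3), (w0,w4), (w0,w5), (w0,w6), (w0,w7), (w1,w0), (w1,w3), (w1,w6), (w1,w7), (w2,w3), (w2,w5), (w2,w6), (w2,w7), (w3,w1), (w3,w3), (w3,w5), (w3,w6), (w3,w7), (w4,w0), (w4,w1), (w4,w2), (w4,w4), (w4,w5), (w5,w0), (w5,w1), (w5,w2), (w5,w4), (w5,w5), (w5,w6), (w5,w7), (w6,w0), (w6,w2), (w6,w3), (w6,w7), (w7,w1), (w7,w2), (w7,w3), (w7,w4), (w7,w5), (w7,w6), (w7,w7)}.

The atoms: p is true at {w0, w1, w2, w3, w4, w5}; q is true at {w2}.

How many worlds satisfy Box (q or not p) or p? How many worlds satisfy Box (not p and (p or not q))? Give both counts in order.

6 and 0

For Box (q or not p) or p:
w0: Box (q or not p) is F, p is T. ✓
w1: Box (q or not p) is F, p is T. ✓
w2: Box (q or not p) is F, p is T. ✓
w3: Box (q or not p) is F, p is T. ✓
w4: Box (q or not p) is F, p is T. ✓
w5: Box (q or not p) is F, p is T. ✓
w6: Box (q or not p) is F, p is F. ✗
w7: Box (q or not p) is F, p is F. ✗
— 6 worlds.
For Box (not p and (p or not q)):
w0: successors {w2, w3, w4, w5, w6, w7}; not p and (p or not q) there: w2:F, w3:F, w4:F, w5:F, w6:T, w7:T. ✗
w1: successors {w0, w3, w6, w7}; not p and (p or not q) there: w0:F, w3:F, w6:T, w7:T. ✗
w2: successors {w3, w5, w6, w7}; not p and (p or not q) there: w3:F, w5:F, w6:T, w7:T. ✗
w3: successors {w1, w3, w5, w6, w7}; not p and (p or not q) there: w1:F, w3:F, w5:F, w6:T, w7:T. ✗
w4: successors {w0, w1, w2, w4, w5}; not p and (p or not q) there: w0:F, w1:F, w2:F, w4:F, w5:F. ✗
w5: successors {w0, w1, w2, w4, w5, w6, w7}; not p and (p or not q) there: w0:F, w1:F, w2:F, w4:F, w5:F, w6:T, w7:T. ✗
w6: successors {w0, w2, w3, w7}; not p and (p or not q) there: w0:F, w2:F, w3:F, w7:T. ✗
w7: successors {w1, w2, w3, w4, w5, w6, w7}; not p and (p or not q) there: w1:F, w2:F, w3:F, w4:F, w5:F, w6:T, w7:T. ✗
— 0 worlds.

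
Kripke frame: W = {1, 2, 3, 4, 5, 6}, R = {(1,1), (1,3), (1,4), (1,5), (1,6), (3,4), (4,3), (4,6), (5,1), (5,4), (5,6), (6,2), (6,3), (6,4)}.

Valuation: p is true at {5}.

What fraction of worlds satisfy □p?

1/6

1: successors {1, 3, 4, 5, 6}; p there: 1:F, 3:F, 4:F, 5:T, 6:F. ✗
2: no successors, so □p holds vacuously. ✓
3: successors {4}; p there: 4:F. ✗
4: successors {3, 6}; p there: 3:F, 6:F. ✗
5: successors {1, 4, 6}; p there: 1:F, 4:F, 6:F. ✗
6: successors {2, 3, 4}; p there: 2:F, 3:F, 4:F. ✗
That's 1 of 6 worlds, so 1/6.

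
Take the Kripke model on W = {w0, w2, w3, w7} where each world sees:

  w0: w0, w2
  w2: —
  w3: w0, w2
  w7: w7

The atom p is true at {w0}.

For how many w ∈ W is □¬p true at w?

w0: successors {w0, w2}; ¬p there: w0:F, w2:T. ✗
w2: no successors, so □¬p holds vacuously. ✓
w3: successors {w0, w2}; ¬p there: w0:F, w2:T. ✗
w7: successors {w7}; ¬p there: w7:T. ✓
Satisfying worlds: {w2, w7}.

2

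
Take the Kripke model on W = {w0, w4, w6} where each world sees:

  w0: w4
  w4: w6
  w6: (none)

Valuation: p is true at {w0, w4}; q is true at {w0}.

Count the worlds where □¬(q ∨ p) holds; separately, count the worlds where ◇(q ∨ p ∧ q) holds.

For □¬(q ∨ p):
w0: successors {w4}; ¬(q ∨ p) there: w4:F. ✗
w4: successors {w6}; ¬(q ∨ p) there: w6:T. ✓
w6: no successors, so □¬(q ∨ p) holds vacuously. ✓
— 2 worlds.
For ◇(q ∨ p ∧ q):
w0: successors {w4}; q ∨ p ∧ q there: w4:F. ✗
w4: successors {w6}; q ∨ p ∧ q there: w6:F. ✗
w6: no successors, so ◇(q ∨ p ∧ q) fails. ✗
— 0 worlds.

2 and 0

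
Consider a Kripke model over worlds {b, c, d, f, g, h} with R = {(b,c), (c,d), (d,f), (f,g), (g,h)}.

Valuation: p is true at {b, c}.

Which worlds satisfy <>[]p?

b: successors {c}; []p there: c:F. ✗
c: successors {d}; []p there: d:F. ✗
d: successors {f}; []p there: f:F. ✗
f: successors {g}; []p there: g:F. ✗
g: successors {h}; []p there: h:T. ✓
h: no successors, so <>[]p fails. ✗

{g}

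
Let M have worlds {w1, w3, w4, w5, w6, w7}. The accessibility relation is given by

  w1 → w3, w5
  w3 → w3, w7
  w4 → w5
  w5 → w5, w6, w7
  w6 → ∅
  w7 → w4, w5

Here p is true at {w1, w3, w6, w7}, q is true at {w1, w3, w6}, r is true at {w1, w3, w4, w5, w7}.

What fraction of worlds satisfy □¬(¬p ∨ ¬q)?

w1: successors {w3, w5}; ¬(¬p ∨ ¬q) there: w3:T, w5:F. ✗
w3: successors {w3, w7}; ¬(¬p ∨ ¬q) there: w3:T, w7:F. ✗
w4: successors {w5}; ¬(¬p ∨ ¬q) there: w5:F. ✗
w5: successors {w5, w6, w7}; ¬(¬p ∨ ¬q) there: w5:F, w6:T, w7:F. ✗
w6: no successors, so □¬(¬p ∨ ¬q) holds vacuously. ✓
w7: successors {w4, w5}; ¬(¬p ∨ ¬q) there: w4:F, w5:F. ✗
That's 1 of 6 worlds, so 1/6.

1/6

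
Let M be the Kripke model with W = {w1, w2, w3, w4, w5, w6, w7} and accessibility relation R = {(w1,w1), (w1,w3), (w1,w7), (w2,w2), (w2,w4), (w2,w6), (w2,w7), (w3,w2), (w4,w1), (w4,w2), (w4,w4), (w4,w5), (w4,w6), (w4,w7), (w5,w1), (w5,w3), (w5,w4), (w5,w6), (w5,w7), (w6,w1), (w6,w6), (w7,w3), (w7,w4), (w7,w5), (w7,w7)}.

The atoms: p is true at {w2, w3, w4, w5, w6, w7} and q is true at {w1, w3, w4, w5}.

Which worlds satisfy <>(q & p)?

w1: successors {w1, w3, w7}; q & p there: w1:F, w3:T, w7:F. ✓
w2: successors {w2, w4, w6, w7}; q & p there: w2:F, w4:T, w6:F, w7:F. ✓
w3: successors {w2}; q & p there: w2:F. ✗
w4: successors {w1, w2, w4, w5, w6, w7}; q & p there: w1:F, w2:F, w4:T, w5:T, w6:F, w7:F. ✓
w5: successors {w1, w3, w4, w6, w7}; q & p there: w1:F, w3:T, w4:T, w6:F, w7:F. ✓
w6: successors {w1, w6}; q & p there: w1:F, w6:F. ✗
w7: successors {w3, w4, w5, w7}; q & p there: w3:T, w4:T, w5:T, w7:F. ✓

{w1, w2, w4, w5, w7}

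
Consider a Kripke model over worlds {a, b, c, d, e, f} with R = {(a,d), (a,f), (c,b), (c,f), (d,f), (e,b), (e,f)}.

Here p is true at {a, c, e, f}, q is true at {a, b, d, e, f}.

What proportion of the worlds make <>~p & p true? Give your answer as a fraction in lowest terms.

a: <>~p is T, p is T. ✓
b: <>~p is F, p is F. ✗
c: <>~p is T, p is T. ✓
d: <>~p is F, p is F. ✗
e: <>~p is T, p is T. ✓
f: <>~p is F, p is T. ✗
That's 3 of 6 worlds, so 3/6 = 1/2.

1/2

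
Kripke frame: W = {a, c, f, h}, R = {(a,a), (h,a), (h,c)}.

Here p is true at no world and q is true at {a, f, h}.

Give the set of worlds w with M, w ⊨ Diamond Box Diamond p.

a: successors {a}; Box Diamond p there: a:F. ✗
c: no successors, so Diamond Box Diamond p fails. ✗
f: no successors, so Diamond Box Diamond p fails. ✗
h: successors {a, c}; Box Diamond p there: a:F, c:T. ✓

{h}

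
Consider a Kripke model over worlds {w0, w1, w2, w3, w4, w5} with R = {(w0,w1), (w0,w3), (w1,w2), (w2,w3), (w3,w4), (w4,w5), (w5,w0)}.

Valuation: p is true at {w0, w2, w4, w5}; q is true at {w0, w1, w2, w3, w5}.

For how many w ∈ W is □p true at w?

4

w0: successors {w1, w3}; p there: w1:F, w3:F. ✗
w1: successors {w2}; p there: w2:T. ✓
w2: successors {w3}; p there: w3:F. ✗
w3: successors {w4}; p there: w4:T. ✓
w4: successors {w5}; p there: w5:T. ✓
w5: successors {w0}; p there: w0:T. ✓
Satisfying worlds: {w1, w3, w4, w5}.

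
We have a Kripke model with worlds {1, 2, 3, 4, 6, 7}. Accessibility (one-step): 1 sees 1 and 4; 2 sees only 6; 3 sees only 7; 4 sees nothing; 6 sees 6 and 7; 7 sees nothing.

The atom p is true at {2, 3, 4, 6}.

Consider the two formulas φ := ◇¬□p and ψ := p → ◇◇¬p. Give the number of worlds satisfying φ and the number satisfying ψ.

For ◇¬□p:
1: successors {1, 4}; ¬□p there: 1:T, 4:F. ✓
2: successors {6}; ¬□p there: 6:T. ✓
3: successors {7}; ¬□p there: 7:F. ✗
4: no successors, so ◇¬□p fails. ✗
6: successors {6, 7}; ¬□p there: 6:T, 7:F. ✓
7: no successors, so ◇¬□p fails. ✗
— 3 worlds.
For p → ◇◇¬p:
1: p is F, ◇◇¬p is T. ✓
2: p is T, ◇◇¬p is T. ✓
3: p is T, ◇◇¬p is F. ✗
4: p is T, ◇◇¬p is F. ✗
6: p is T, ◇◇¬p is T. ✓
7: p is F, ◇◇¬p is F. ✓
— 4 worlds.

3 and 4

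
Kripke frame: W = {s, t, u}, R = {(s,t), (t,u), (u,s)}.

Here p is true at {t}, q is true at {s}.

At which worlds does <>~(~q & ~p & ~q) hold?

s: successors {t}; ~(~q & ~p & ~q) there: t:T. ✓
t: successors {u}; ~(~q & ~p & ~q) there: u:F. ✗
u: successors {s}; ~(~q & ~p & ~q) there: s:T. ✓

{s, u}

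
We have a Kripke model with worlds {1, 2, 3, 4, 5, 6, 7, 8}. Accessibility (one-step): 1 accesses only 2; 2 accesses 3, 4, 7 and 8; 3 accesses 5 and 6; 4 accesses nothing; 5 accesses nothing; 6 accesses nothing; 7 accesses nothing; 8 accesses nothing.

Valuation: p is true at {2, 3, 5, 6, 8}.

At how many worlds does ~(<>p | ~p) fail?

5

1: <>p | ~p is T. ✗
2: <>p | ~p is T. ✗
3: <>p | ~p is T. ✗
4: <>p | ~p is T. ✗
5: <>p | ~p is F. ✓
6: <>p | ~p is F. ✓
7: <>p | ~p is T. ✗
8: <>p | ~p is F. ✓
Satisfying worlds: {5, 6, 8}.
So ~(<>p | ~p) fails at the other 5 worlds.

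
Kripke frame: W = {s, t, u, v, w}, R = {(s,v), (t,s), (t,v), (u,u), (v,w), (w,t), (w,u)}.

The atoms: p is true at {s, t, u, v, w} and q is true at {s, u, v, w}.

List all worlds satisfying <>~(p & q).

{w}

s: successors {v}; ~(p & q) there: v:F. ✗
t: successors {s, v}; ~(p & q) there: s:F, v:F. ✗
u: successors {u}; ~(p & q) there: u:F. ✗
v: successors {w}; ~(p & q) there: w:F. ✗
w: successors {t, u}; ~(p & q) there: t:T, u:F. ✓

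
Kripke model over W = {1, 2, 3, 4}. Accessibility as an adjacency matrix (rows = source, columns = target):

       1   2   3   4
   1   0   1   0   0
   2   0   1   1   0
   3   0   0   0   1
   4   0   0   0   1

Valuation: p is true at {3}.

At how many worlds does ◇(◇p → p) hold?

3

1: successors {2}; ◇p → p there: 2:F. ✗
2: successors {2, 3}; ◇p → p there: 2:F, 3:T. ✓
3: successors {4}; ◇p → p there: 4:T. ✓
4: successors {4}; ◇p → p there: 4:T. ✓
Satisfying worlds: {2, 3, 4}.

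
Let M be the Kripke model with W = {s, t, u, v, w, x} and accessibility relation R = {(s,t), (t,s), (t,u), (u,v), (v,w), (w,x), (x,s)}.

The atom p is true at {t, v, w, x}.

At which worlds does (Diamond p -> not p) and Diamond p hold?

{s, u}

s: Diamond p -> not p is T, Diamond p is T. ✓
t: Diamond p -> not p is T, Diamond p is F. ✗
u: Diamond p -> not p is T, Diamond p is T. ✓
v: Diamond p -> not p is F, Diamond p is T. ✗
w: Diamond p -> not p is F, Diamond p is T. ✗
x: Diamond p -> not p is T, Diamond p is F. ✗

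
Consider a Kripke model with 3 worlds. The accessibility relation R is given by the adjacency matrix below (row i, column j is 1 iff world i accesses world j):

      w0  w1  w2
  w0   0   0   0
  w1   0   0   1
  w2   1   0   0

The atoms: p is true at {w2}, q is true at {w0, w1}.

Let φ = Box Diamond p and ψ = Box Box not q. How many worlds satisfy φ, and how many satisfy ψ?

For Box Diamond p:
w0: no successors, so Box Diamond p holds vacuously. ✓
w1: successors {w2}; Diamond p there: w2:F. ✗
w2: successors {w0}; Diamond p there: w0:F. ✗
— 1 world.
For Box Box not q:
w0: no successors, so Box Box not q holds vacuously. ✓
w1: successors {w2}; Box not q there: w2:F. ✗
w2: successors {w0}; Box not q there: w0:T. ✓
— 2 worlds.

1 and 2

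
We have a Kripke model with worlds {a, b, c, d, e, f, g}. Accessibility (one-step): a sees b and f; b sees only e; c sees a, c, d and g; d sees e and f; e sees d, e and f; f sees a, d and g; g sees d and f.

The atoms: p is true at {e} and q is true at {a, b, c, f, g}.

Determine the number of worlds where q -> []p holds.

a: q is T, []p is F. ✗
b: q is T, []p is T. ✓
c: q is T, []p is F. ✗
d: q is F, []p is F. ✓
e: q is F, []p is F. ✓
f: q is T, []p is F. ✗
g: q is T, []p is F. ✗
Satisfying worlds: {b, d, e}.

3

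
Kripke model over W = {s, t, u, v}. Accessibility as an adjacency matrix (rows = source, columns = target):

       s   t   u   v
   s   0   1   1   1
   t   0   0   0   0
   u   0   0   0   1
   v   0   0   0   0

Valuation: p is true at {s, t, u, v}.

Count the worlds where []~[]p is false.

s: successors {t, u, v}; ~[]p there: t:F, u:F, v:F. ✗
t: no successors, so []~[]p holds vacuously. ✓
u: successors {v}; ~[]p there: v:F. ✗
v: no successors, so []~[]p holds vacuously. ✓
Satisfying worlds: {t, v}.
So []~[]p fails at the other 2 worlds.

2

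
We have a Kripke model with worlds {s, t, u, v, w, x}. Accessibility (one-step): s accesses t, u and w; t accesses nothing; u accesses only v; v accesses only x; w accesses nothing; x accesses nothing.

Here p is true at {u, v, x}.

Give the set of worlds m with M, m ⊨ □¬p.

s: successors {t, u, w}; ¬p there: t:T, u:F, w:T. ✗
t: no successors, so □¬p holds vacuously. ✓
u: successors {v}; ¬p there: v:F. ✗
v: successors {x}; ¬p there: x:F. ✗
w: no successors, so □¬p holds vacuously. ✓
x: no successors, so □¬p holds vacuously. ✓

{t, w, x}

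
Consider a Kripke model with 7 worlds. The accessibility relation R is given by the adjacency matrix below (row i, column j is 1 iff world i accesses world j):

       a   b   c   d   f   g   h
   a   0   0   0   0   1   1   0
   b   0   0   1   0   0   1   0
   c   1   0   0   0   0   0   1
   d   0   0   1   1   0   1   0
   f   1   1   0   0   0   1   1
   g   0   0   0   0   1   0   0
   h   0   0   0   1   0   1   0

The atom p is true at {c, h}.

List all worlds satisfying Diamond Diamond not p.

{a, b, c, d, f, g, h}

a: successors {f, g}; Diamond not p there: f:T, g:T. ✓
b: successors {c, g}; Diamond not p there: c:T, g:T. ✓
c: successors {a, h}; Diamond not p there: a:T, h:T. ✓
d: successors {c, d, g}; Diamond not p there: c:T, d:T, g:T. ✓
f: successors {a, b, g, h}; Diamond not p there: a:T, b:T, g:T, h:T. ✓
g: successors {f}; Diamond not p there: f:T. ✓
h: successors {d, g}; Diamond not p there: d:T, g:T. ✓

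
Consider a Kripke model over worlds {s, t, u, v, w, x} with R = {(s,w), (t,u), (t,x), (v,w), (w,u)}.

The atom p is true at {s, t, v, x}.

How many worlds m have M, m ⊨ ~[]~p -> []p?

s: ~[]~p is F, []p is F. ✓
t: ~[]~p is T, []p is F. ✗
u: ~[]~p is F, []p is T. ✓
v: ~[]~p is F, []p is F. ✓
w: ~[]~p is F, []p is F. ✓
x: ~[]~p is F, []p is T. ✓
Satisfying worlds: {s, u, v, w, x}.

5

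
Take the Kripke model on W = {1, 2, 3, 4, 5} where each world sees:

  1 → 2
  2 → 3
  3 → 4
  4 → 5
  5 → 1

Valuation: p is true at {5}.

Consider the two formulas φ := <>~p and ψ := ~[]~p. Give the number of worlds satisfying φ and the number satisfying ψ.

For <>~p:
1: successors {2}; ~p there: 2:T. ✓
2: successors {3}; ~p there: 3:T. ✓
3: successors {4}; ~p there: 4:T. ✓
4: successors {5}; ~p there: 5:F. ✗
5: successors {1}; ~p there: 1:T. ✓
— 4 worlds.
For ~[]~p:
1: []~p is T. ✗
2: []~p is T. ✗
3: []~p is T. ✗
4: []~p is F. ✓
5: []~p is T. ✗
— 1 world.

4 and 1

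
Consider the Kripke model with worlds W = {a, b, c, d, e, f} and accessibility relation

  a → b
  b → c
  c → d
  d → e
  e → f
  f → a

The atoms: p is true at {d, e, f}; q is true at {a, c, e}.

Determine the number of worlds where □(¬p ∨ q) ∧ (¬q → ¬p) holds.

2

a: □(¬p ∨ q) is T, ¬q → ¬p is T. ✓
b: □(¬p ∨ q) is T, ¬q → ¬p is T. ✓
c: □(¬p ∨ q) is F, ¬q → ¬p is T. ✗
d: □(¬p ∨ q) is T, ¬q → ¬p is F. ✗
e: □(¬p ∨ q) is F, ¬q → ¬p is T. ✗
f: □(¬p ∨ q) is T, ¬q → ¬p is F. ✗
Satisfying worlds: {a, b}.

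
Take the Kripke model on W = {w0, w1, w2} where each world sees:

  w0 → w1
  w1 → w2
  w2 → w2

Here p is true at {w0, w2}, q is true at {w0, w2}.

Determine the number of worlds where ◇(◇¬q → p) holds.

w0: successors {w1}; ◇¬q → p there: w1:T. ✓
w1: successors {w2}; ◇¬q → p there: w2:T. ✓
w2: successors {w2}; ◇¬q → p there: w2:T. ✓
Satisfying worlds: {w0, w1, w2}.

3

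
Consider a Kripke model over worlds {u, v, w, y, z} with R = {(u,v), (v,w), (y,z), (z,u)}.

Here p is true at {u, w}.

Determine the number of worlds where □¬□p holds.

2

u: successors {v}; ¬□p there: v:F. ✗
v: successors {w}; ¬□p there: w:F. ✗
w: no successors, so □¬□p holds vacuously. ✓
y: successors {z}; ¬□p there: z:F. ✗
z: successors {u}; ¬□p there: u:T. ✓
Satisfying worlds: {w, z}.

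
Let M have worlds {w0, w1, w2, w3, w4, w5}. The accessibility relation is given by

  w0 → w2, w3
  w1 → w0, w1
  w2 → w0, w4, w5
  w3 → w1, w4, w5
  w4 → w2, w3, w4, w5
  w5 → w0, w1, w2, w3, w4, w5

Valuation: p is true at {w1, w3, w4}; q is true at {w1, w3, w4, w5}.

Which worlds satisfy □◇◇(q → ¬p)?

{w0, w1, w2, w3, w4, w5}

w0: successors {w2, w3}; ◇◇(q → ¬p) there: w2:T, w3:T. ✓
w1: successors {w0, w1}; ◇◇(q → ¬p) there: w0:T, w1:T. ✓
w2: successors {w0, w4, w5}; ◇◇(q → ¬p) there: w0:T, w4:T, w5:T. ✓
w3: successors {w1, w4, w5}; ◇◇(q → ¬p) there: w1:T, w4:T, w5:T. ✓
w4: successors {w2, w3, w4, w5}; ◇◇(q → ¬p) there: w2:T, w3:T, w4:T, w5:T. ✓
w5: successors {w0, w1, w2, w3, w4, w5}; ◇◇(q → ¬p) there: w0:T, w1:T, w2:T, w3:T, w4:T, w5:T. ✓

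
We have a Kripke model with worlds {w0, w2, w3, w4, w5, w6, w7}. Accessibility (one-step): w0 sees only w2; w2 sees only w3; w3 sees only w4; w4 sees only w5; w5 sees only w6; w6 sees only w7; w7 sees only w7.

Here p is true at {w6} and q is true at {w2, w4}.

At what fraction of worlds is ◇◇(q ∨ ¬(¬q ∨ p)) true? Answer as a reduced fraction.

1/7

w0: successors {w2}; ◇(q ∨ ¬(¬q ∨ p)) there: w2:F. ✗
w2: successors {w3}; ◇(q ∨ ¬(¬q ∨ p)) there: w3:T. ✓
w3: successors {w4}; ◇(q ∨ ¬(¬q ∨ p)) there: w4:F. ✗
w4: successors {w5}; ◇(q ∨ ¬(¬q ∨ p)) there: w5:F. ✗
w5: successors {w6}; ◇(q ∨ ¬(¬q ∨ p)) there: w6:F. ✗
w6: successors {w7}; ◇(q ∨ ¬(¬q ∨ p)) there: w7:F. ✗
w7: successors {w7}; ◇(q ∨ ¬(¬q ∨ p)) there: w7:F. ✗
That's 1 of 7 worlds, so 1/7.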